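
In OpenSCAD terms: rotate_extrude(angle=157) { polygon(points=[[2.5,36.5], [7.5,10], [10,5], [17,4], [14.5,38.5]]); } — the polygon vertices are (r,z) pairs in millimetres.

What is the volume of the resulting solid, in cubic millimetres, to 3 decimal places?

Volume = 9752.482 mm³

Profile (r,z), 5 vertices: (2.5,36.5) (7.5,10) (10,5) (17,4) (14.5,38.5)
edge 0: (2.5,36.5)→(7.5,10)  cross = 2.5·10 − 7.5·36.5 = -248.7500; (r_i+r_j)·cross = 10·-248.7500 = -2487.5000
edge 1: (7.5,10)→(10,5)  cross = 7.5·5 − 10·10 = -62.5000; (r_i+r_j)·cross = 17.5·-62.5000 = -1093.7500
edge 2: (10,5)→(17,4)  cross = 10·4 − 17·5 = -45.0000; (r_i+r_j)·cross = 27·-45.0000 = -1215.0000
edge 3: (17,4)→(14.5,38.5)  cross = 17·38.5 − 14.5·4 = 596.5000; (r_i+r_j)·cross = 31.5·596.5000 = 18789.7500
edge 4: (14.5,38.5)→(2.5,36.5)  cross = 14.5·36.5 − 2.5·38.5 = 433.0000; (r_i+r_j)·cross = 17·433.0000 = 7361.0000
Σcross = 673.2500 → A = |Σcross|/2 = 336.6250 mm²
Σ(r_i+r_j)·cross = 21354.5000 → first moment M = |Σ|/6 = 3559.0833
R_c = M/A = 3559.0833/336.6250 = 10.5728 mm
θ = 157° = 2.740167 rad
V = θ·R_c·A = 2.740167·10.5728·336.6250 = 9752.482 mm³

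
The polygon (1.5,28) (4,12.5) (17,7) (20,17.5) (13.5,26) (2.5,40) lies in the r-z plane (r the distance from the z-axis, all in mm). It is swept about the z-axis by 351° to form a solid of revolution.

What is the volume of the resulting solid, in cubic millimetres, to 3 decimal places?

Profile (r,z), 6 vertices: (1.5,28) (4,12.5) (17,7) (20,17.5) (13.5,26) (2.5,40)
edge 0: (1.5,28)→(4,12.5)  cross = 1.5·12.5 − 4·28 = -93.2500; (r_i+r_j)·cross = 5.5·-93.2500 = -512.8750
edge 1: (4,12.5)→(17,7)  cross = 4·7 − 17·12.5 = -184.5000; (r_i+r_j)·cross = 21·-184.5000 = -3874.5000
edge 2: (17,7)→(20,17.5)  cross = 17·17.5 − 20·7 = 157.5000; (r_i+r_j)·cross = 37·157.5000 = 5827.5000
edge 3: (20,17.5)→(13.5,26)  cross = 20·26 − 13.5·17.5 = 283.7500; (r_i+r_j)·cross = 33.5·283.7500 = 9505.6250
edge 4: (13.5,26)→(2.5,40)  cross = 13.5·40 − 2.5·26 = 475.0000; (r_i+r_j)·cross = 16·475.0000 = 7600.0000
edge 5: (2.5,40)→(1.5,28)  cross = 2.5·28 − 1.5·40 = 10.0000; (r_i+r_j)·cross = 4·10.0000 = 40.0000
Σcross = 648.5000 → A = |Σcross|/2 = 324.2500 mm²
Σ(r_i+r_j)·cross = 18585.7500 → first moment M = |Σ|/6 = 3097.6250
R_c = M/A = 3097.6250/324.2500 = 9.5532 mm
θ = 351° = 6.126106 rad
V = θ·R_c·A = 6.126106·9.5532·324.2500 = 18976.378 mm³

Volume = 18976.378 mm³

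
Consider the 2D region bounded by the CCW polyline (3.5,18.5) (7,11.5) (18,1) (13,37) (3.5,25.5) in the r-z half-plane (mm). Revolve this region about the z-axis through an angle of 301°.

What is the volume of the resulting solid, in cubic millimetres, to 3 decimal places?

Volume = 15293.971 mm³

Profile (r,z), 5 vertices: (3.5,18.5) (7,11.5) (18,1) (13,37) (3.5,25.5)
edge 0: (3.5,18.5)→(7,11.5)  cross = 3.5·11.5 − 7·18.5 = -89.2500; (r_i+r_j)·cross = 10.5·-89.2500 = -937.1250
edge 1: (7,11.5)→(18,1)  cross = 7·1 − 18·11.5 = -200.0000; (r_i+r_j)·cross = 25·-200.0000 = -5000.0000
edge 2: (18,1)→(13,37)  cross = 18·37 − 13·1 = 653.0000; (r_i+r_j)·cross = 31·653.0000 = 20243.0000
edge 3: (13,37)→(3.5,25.5)  cross = 13·25.5 − 3.5·37 = 202.0000; (r_i+r_j)·cross = 16.5·202.0000 = 3333.0000
edge 4: (3.5,25.5)→(3.5,18.5)  cross = 3.5·18.5 − 3.5·25.5 = -24.5000; (r_i+r_j)·cross = 7·-24.5000 = -171.5000
Σcross = 541.2500 → A = |Σcross|/2 = 270.6250 mm²
Σ(r_i+r_j)·cross = 17467.3750 → first moment M = |Σ|/6 = 2911.2292
R_c = M/A = 2911.2292/270.6250 = 10.7574 mm
θ = 301° = 5.253441 rad
V = θ·R_c·A = 5.253441·10.7574·270.6250 = 15293.971 mm³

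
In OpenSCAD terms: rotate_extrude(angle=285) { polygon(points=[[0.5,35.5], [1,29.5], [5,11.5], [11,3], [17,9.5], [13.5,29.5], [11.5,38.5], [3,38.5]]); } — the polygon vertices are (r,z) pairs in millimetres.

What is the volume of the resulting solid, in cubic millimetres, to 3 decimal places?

Volume = 16426.428 mm³

Profile (r,z), 8 vertices: (0.5,35.5) (1,29.5) (5,11.5) (11,3) (17,9.5) (13.5,29.5) (11.5,38.5) (3,38.5)
edge 0: (0.5,35.5)→(1,29.5)  cross = 0.5·29.5 − 1·35.5 = -20.7500; (r_i+r_j)·cross = 1.5·-20.7500 = -31.1250
edge 1: (1,29.5)→(5,11.5)  cross = 1·11.5 − 5·29.5 = -136.0000; (r_i+r_j)·cross = 6·-136.0000 = -816.0000
edge 2: (5,11.5)→(11,3)  cross = 5·3 − 11·11.5 = -111.5000; (r_i+r_j)·cross = 16·-111.5000 = -1784.0000
edge 3: (11,3)→(17,9.5)  cross = 11·9.5 − 17·3 = 53.5000; (r_i+r_j)·cross = 28·53.5000 = 1498.0000
edge 4: (17,9.5)→(13.5,29.5)  cross = 17·29.5 − 13.5·9.5 = 373.2500; (r_i+r_j)·cross = 30.5·373.2500 = 11384.1250
edge 5: (13.5,29.5)→(11.5,38.5)  cross = 13.5·38.5 − 11.5·29.5 = 180.5000; (r_i+r_j)·cross = 25·180.5000 = 4512.5000
edge 6: (11.5,38.5)→(3,38.5)  cross = 11.5·38.5 − 3·38.5 = 327.2500; (r_i+r_j)·cross = 14.5·327.2500 = 4745.1250
edge 7: (3,38.5)→(0.5,35.5)  cross = 3·35.5 − 0.5·38.5 = 87.2500; (r_i+r_j)·cross = 3.5·87.2500 = 305.3750
Σcross = 753.5000 → A = |Σcross|/2 = 376.7500 mm²
Σ(r_i+r_j)·cross = 19814.0000 → first moment M = |Σ|/6 = 3302.3333
R_c = M/A = 3302.3333/376.7500 = 8.7653 mm
θ = 285° = 4.974188 rad
V = θ·R_c·A = 4.974188·8.7653·376.7500 = 16426.428 mm³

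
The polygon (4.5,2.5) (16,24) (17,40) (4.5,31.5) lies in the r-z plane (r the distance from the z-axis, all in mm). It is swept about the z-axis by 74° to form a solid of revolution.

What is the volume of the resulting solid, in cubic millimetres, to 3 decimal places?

Volume = 3340.524 mm³

Profile (r,z), 4 vertices: (4.5,2.5) (16,24) (17,40) (4.5,31.5)
edge 0: (4.5,2.5)→(16,24)  cross = 4.5·24 − 16·2.5 = 68.0000; (r_i+r_j)·cross = 20.5·68.0000 = 1394.0000
edge 1: (16,24)→(17,40)  cross = 16·40 − 17·24 = 232.0000; (r_i+r_j)·cross = 33·232.0000 = 7656.0000
edge 2: (17,40)→(4.5,31.5)  cross = 17·31.5 − 4.5·40 = 355.5000; (r_i+r_j)·cross = 21.5·355.5000 = 7643.2500
edge 3: (4.5,31.5)→(4.5,2.5)  cross = 4.5·2.5 − 4.5·31.5 = -130.5000; (r_i+r_j)·cross = 9·-130.5000 = -1174.5000
Σcross = 525.0000 → A = |Σcross|/2 = 262.5000 mm²
Σ(r_i+r_j)·cross = 15518.7500 → first moment M = |Σ|/6 = 2586.4583
R_c = M/A = 2586.4583/262.5000 = 9.8532 mm
θ = 74° = 1.291544 rad
V = θ·R_c·A = 1.291544·9.8532·262.5000 = 3340.524 mm³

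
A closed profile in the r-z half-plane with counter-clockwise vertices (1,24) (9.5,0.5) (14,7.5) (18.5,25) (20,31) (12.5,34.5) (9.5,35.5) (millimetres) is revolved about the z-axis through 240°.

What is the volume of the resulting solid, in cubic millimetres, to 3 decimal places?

Profile (r,z), 7 vertices: (1,24) (9.5,0.5) (14,7.5) (18.5,25) (20,31) (12.5,34.5) (9.5,35.5)
edge 0: (1,24)→(9.5,0.5)  cross = 1·0.5 − 9.5·24 = -227.5000; (r_i+r_j)·cross = 10.5·-227.5000 = -2388.7500
edge 1: (9.5,0.5)→(14,7.5)  cross = 9.5·7.5 − 14·0.5 = 64.2500; (r_i+r_j)·cross = 23.5·64.2500 = 1509.8750
edge 2: (14,7.5)→(18.5,25)  cross = 14·25 − 18.5·7.5 = 211.2500; (r_i+r_j)·cross = 32.5·211.2500 = 6865.6250
edge 3: (18.5,25)→(20,31)  cross = 18.5·31 − 20·25 = 73.5000; (r_i+r_j)·cross = 38.5·73.5000 = 2829.7500
edge 4: (20,31)→(12.5,34.5)  cross = 20·34.5 − 12.5·31 = 302.5000; (r_i+r_j)·cross = 32.5·302.5000 = 9831.2500
edge 5: (12.5,34.5)→(9.5,35.5)  cross = 12.5·35.5 − 9.5·34.5 = 116.0000; (r_i+r_j)·cross = 22·116.0000 = 2552.0000
edge 6: (9.5,35.5)→(1,24)  cross = 9.5·24 − 1·35.5 = 192.5000; (r_i+r_j)·cross = 10.5·192.5000 = 2021.2500
Σcross = 732.5000 → A = |Σcross|/2 = 366.2500 mm²
Σ(r_i+r_j)·cross = 23221.0000 → first moment M = |Σ|/6 = 3870.1667
R_c = M/A = 3870.1667/366.2500 = 10.5670 mm
θ = 240° = 4.188790 rad
V = θ·R_c·A = 4.188790·10.5670·366.2500 = 16211.316 mm³

Volume = 16211.316 mm³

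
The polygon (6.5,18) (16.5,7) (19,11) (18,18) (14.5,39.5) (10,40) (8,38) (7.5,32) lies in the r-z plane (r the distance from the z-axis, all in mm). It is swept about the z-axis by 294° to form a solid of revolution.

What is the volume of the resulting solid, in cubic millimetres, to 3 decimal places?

Volume = 17130.952 mm³

Profile (r,z), 8 vertices: (6.5,18) (16.5,7) (19,11) (18,18) (14.5,39.5) (10,40) (8,38) (7.5,32)
edge 0: (6.5,18)→(16.5,7)  cross = 6.5·7 − 16.5·18 = -251.5000; (r_i+r_j)·cross = 23·-251.5000 = -5784.5000
edge 1: (16.5,7)→(19,11)  cross = 16.5·11 − 19·7 = 48.5000; (r_i+r_j)·cross = 35.5·48.5000 = 1721.7500
edge 2: (19,11)→(18,18)  cross = 19·18 − 18·11 = 144.0000; (r_i+r_j)·cross = 37·144.0000 = 5328.0000
edge 3: (18,18)→(14.5,39.5)  cross = 18·39.5 − 14.5·18 = 450.0000; (r_i+r_j)·cross = 32.5·450.0000 = 14625.0000
edge 4: (14.5,39.5)→(10,40)  cross = 14.5·40 − 10·39.5 = 185.0000; (r_i+r_j)·cross = 24.5·185.0000 = 4532.5000
edge 5: (10,40)→(8,38)  cross = 10·38 − 8·40 = 60.0000; (r_i+r_j)·cross = 18·60.0000 = 1080.0000
edge 6: (8,38)→(7.5,32)  cross = 8·32 − 7.5·38 = -29.0000; (r_i+r_j)·cross = 15.5·-29.0000 = -449.5000
edge 7: (7.5,32)→(6.5,18)  cross = 7.5·18 − 6.5·32 = -73.0000; (r_i+r_j)·cross = 14·-73.0000 = -1022.0000
Σcross = 534.0000 → A = |Σcross|/2 = 267.0000 mm²
Σ(r_i+r_j)·cross = 20031.2500 → first moment M = |Σ|/6 = 3338.5417
R_c = M/A = 3338.5417/267.0000 = 12.5039 mm
θ = 294° = 5.131268 rad
V = θ·R_c·A = 5.131268·12.5039·267.0000 = 17130.952 mm³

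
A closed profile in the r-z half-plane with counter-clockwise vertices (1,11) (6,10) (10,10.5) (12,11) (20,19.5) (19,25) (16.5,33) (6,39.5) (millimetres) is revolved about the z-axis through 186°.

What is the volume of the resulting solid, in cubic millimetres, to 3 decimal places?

Volume = 11996.274 mm³

Profile (r,z), 8 vertices: (1,11) (6,10) (10,10.5) (12,11) (20,19.5) (19,25) (16.5,33) (6,39.5)
edge 0: (1,11)→(6,10)  cross = 1·10 − 6·11 = -56.0000; (r_i+r_j)·cross = 7·-56.0000 = -392.0000
edge 1: (6,10)→(10,10.5)  cross = 6·10.5 − 10·10 = -37.0000; (r_i+r_j)·cross = 16·-37.0000 = -592.0000
edge 2: (10,10.5)→(12,11)  cross = 10·11 − 12·10.5 = -16.0000; (r_i+r_j)·cross = 22·-16.0000 = -352.0000
edge 3: (12,11)→(20,19.5)  cross = 12·19.5 − 20·11 = 14.0000; (r_i+r_j)·cross = 32·14.0000 = 448.0000
edge 4: (20,19.5)→(19,25)  cross = 20·25 − 19·19.5 = 129.5000; (r_i+r_j)·cross = 39·129.5000 = 5050.5000
edge 5: (19,25)→(16.5,33)  cross = 19·33 − 16.5·25 = 214.5000; (r_i+r_j)·cross = 35.5·214.5000 = 7614.7500
edge 6: (16.5,33)→(6,39.5)  cross = 16.5·39.5 − 6·33 = 453.7500; (r_i+r_j)·cross = 22.5·453.7500 = 10209.3750
edge 7: (6,39.5)→(1,11)  cross = 6·11 − 1·39.5 = 26.5000; (r_i+r_j)·cross = 7·26.5000 = 185.5000
Σcross = 729.2500 → A = |Σcross|/2 = 364.6250 mm²
Σ(r_i+r_j)·cross = 22172.1250 → first moment M = |Σ|/6 = 3695.3542
R_c = M/A = 3695.3542/364.6250 = 10.1347 mm
θ = 186° = 3.246312 rad
V = θ·R_c·A = 3.246312·10.1347·364.6250 = 11996.274 mm³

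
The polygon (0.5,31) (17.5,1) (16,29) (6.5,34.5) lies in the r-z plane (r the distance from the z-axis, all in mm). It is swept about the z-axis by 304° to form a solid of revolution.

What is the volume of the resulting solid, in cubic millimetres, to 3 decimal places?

Volume = 14305.987 mm³

Profile (r,z), 4 vertices: (0.5,31) (17.5,1) (16,29) (6.5,34.5)
edge 0: (0.5,31)→(17.5,1)  cross = 0.5·1 − 17.5·31 = -542.0000; (r_i+r_j)·cross = 18·-542.0000 = -9756.0000
edge 1: (17.5,1)→(16,29)  cross = 17.5·29 − 16·1 = 491.5000; (r_i+r_j)·cross = 33.5·491.5000 = 16465.2500
edge 2: (16,29)→(6.5,34.5)  cross = 16·34.5 − 6.5·29 = 363.5000; (r_i+r_j)·cross = 22.5·363.5000 = 8178.7500
edge 3: (6.5,34.5)→(0.5,31)  cross = 6.5·31 − 0.5·34.5 = 184.2500; (r_i+r_j)·cross = 7·184.2500 = 1289.7500
Σcross = 497.2500 → A = |Σcross|/2 = 248.6250 mm²
Σ(r_i+r_j)·cross = 16177.7500 → first moment M = |Σ|/6 = 2696.2917
R_c = M/A = 2696.2917/248.6250 = 10.8448 mm
θ = 304° = 5.305801 rad
V = θ·R_c·A = 5.305801·10.8448·248.6250 = 14305.987 mm³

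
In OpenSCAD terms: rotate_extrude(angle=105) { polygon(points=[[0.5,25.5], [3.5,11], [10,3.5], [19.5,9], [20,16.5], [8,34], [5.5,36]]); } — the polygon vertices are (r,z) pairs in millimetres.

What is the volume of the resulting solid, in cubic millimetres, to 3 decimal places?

Volume = 6727.802 mm³

Profile (r,z), 7 vertices: (0.5,25.5) (3.5,11) (10,3.5) (19.5,9) (20,16.5) (8,34) (5.5,36)
edge 0: (0.5,25.5)→(3.5,11)  cross = 0.5·11 − 3.5·25.5 = -83.7500; (r_i+r_j)·cross = 4·-83.7500 = -335.0000
edge 1: (3.5,11)→(10,3.5)  cross = 3.5·3.5 − 10·11 = -97.7500; (r_i+r_j)·cross = 13.5·-97.7500 = -1319.6250
edge 2: (10,3.5)→(19.5,9)  cross = 10·9 − 19.5·3.5 = 21.7500; (r_i+r_j)·cross = 29.5·21.7500 = 641.6250
edge 3: (19.5,9)→(20,16.5)  cross = 19.5·16.5 − 20·9 = 141.7500; (r_i+r_j)·cross = 39.5·141.7500 = 5599.1250
edge 4: (20,16.5)→(8,34)  cross = 20·34 − 8·16.5 = 548.0000; (r_i+r_j)·cross = 28·548.0000 = 15344.0000
edge 5: (8,34)→(5.5,36)  cross = 8·36 − 5.5·34 = 101.0000; (r_i+r_j)·cross = 13.5·101.0000 = 1363.5000
edge 6: (5.5,36)→(0.5,25.5)  cross = 5.5·25.5 − 0.5·36 = 122.2500; (r_i+r_j)·cross = 6·122.2500 = 733.5000
Σcross = 753.2500 → A = |Σcross|/2 = 376.6250 mm²
Σ(r_i+r_j)·cross = 22027.1250 → first moment M = |Σ|/6 = 3671.1875
R_c = M/A = 3671.1875/376.6250 = 9.7476 mm
θ = 105° = 1.832596 rad
V = θ·R_c·A = 1.832596·9.7476·376.6250 = 6727.802 mm³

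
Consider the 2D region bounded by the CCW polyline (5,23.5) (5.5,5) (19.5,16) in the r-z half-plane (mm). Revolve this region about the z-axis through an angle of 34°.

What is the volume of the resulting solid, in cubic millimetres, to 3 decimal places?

Profile (r,z), 3 vertices: (5,23.5) (5.5,5) (19.5,16)
edge 0: (5,23.5)→(5.5,5)  cross = 5·5 − 5.5·23.5 = -104.2500; (r_i+r_j)·cross = 10.5·-104.2500 = -1094.6250
edge 1: (5.5,5)→(19.5,16)  cross = 5.5·16 − 19.5·5 = -9.5000; (r_i+r_j)·cross = 25·-9.5000 = -237.5000
edge 2: (19.5,16)→(5,23.5)  cross = 19.5·23.5 − 5·16 = 378.2500; (r_i+r_j)·cross = 24.5·378.2500 = 9267.1250
Σcross = 264.5000 → A = |Σcross|/2 = 132.2500 mm²
Σ(r_i+r_j)·cross = 7935.0000 → first moment M = |Σ|/6 = 1322.5000
R_c = M/A = 1322.5000/132.2500 = 10.0000 mm
θ = 34° = 0.593412 rad
V = θ·R_c·A = 0.593412·10.0000·132.2500 = 784.787 mm³

Volume = 784.787 mm³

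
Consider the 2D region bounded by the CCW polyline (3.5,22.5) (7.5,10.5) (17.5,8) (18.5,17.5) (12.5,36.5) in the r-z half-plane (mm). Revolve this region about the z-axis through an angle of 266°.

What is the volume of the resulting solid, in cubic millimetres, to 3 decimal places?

Profile (r,z), 5 vertices: (3.5,22.5) (7.5,10.5) (17.5,8) (18.5,17.5) (12.5,36.5)
edge 0: (3.5,22.5)→(7.5,10.5)  cross = 3.5·10.5 − 7.5·22.5 = -132.0000; (r_i+r_j)·cross = 11·-132.0000 = -1452.0000
edge 1: (7.5,10.5)→(17.5,8)  cross = 7.5·8 − 17.5·10.5 = -123.7500; (r_i+r_j)·cross = 25·-123.7500 = -3093.7500
edge 2: (17.5,8)→(18.5,17.5)  cross = 17.5·17.5 − 18.5·8 = 158.2500; (r_i+r_j)·cross = 36·158.2500 = 5697.0000
edge 3: (18.5,17.5)→(12.5,36.5)  cross = 18.5·36.5 − 12.5·17.5 = 456.5000; (r_i+r_j)·cross = 31·456.5000 = 14151.5000
edge 4: (12.5,36.5)→(3.5,22.5)  cross = 12.5·22.5 − 3.5·36.5 = 153.5000; (r_i+r_j)·cross = 16·153.5000 = 2456.0000
Σcross = 512.5000 → A = |Σcross|/2 = 256.2500 mm²
Σ(r_i+r_j)·cross = 17758.7500 → first moment M = |Σ|/6 = 2959.7917
R_c = M/A = 2959.7917/256.2500 = 11.5504 mm
θ = 266° = 4.642576 rad
V = θ·R_c·A = 4.642576·11.5504·256.2500 = 13741.057 mm³

Volume = 13741.057 mm³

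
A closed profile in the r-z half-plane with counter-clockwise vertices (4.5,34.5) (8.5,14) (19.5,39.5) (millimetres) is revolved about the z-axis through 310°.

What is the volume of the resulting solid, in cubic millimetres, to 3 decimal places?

Volume = 9598.038 mm³

Profile (r,z), 3 vertices: (4.5,34.5) (8.5,14) (19.5,39.5)
edge 0: (4.5,34.5)→(8.5,14)  cross = 4.5·14 − 8.5·34.5 = -230.2500; (r_i+r_j)·cross = 13·-230.2500 = -2993.2500
edge 1: (8.5,14)→(19.5,39.5)  cross = 8.5·39.5 − 19.5·14 = 62.7500; (r_i+r_j)·cross = 28·62.7500 = 1757.0000
edge 2: (19.5,39.5)→(4.5,34.5)  cross = 19.5·34.5 − 4.5·39.5 = 495.0000; (r_i+r_j)·cross = 24·495.0000 = 11880.0000
Σcross = 327.5000 → A = |Σcross|/2 = 163.7500 mm²
Σ(r_i+r_j)·cross = 10643.7500 → first moment M = |Σ|/6 = 1773.9583
R_c = M/A = 1773.9583/163.7500 = 10.8333 mm
θ = 310° = 5.410521 rad
V = θ·R_c·A = 5.410521·10.8333·163.7500 = 9598.038 mm³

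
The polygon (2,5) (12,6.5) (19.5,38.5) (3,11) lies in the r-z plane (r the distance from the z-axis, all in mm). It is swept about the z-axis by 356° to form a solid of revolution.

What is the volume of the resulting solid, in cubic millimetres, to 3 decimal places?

Volume = 12524.993 mm³

Profile (r,z), 4 vertices: (2,5) (12,6.5) (19.5,38.5) (3,11)
edge 0: (2,5)→(12,6.5)  cross = 2·6.5 − 12·5 = -47.0000; (r_i+r_j)·cross = 14·-47.0000 = -658.0000
edge 1: (12,6.5)→(19.5,38.5)  cross = 12·38.5 − 19.5·6.5 = 335.2500; (r_i+r_j)·cross = 31.5·335.2500 = 10560.3750
edge 2: (19.5,38.5)→(3,11)  cross = 19.5·11 − 3·38.5 = 99.0000; (r_i+r_j)·cross = 22.5·99.0000 = 2227.5000
edge 3: (3,11)→(2,5)  cross = 3·5 − 2·11 = -7.0000; (r_i+r_j)·cross = 5·-7.0000 = -35.0000
Σcross = 380.2500 → A = |Σcross|/2 = 190.1250 mm²
Σ(r_i+r_j)·cross = 12094.8750 → first moment M = |Σ|/6 = 2015.8125
R_c = M/A = 2015.8125/190.1250 = 10.6026 mm
θ = 356° = 6.213372 rad
V = θ·R_c·A = 6.213372·10.6026·190.1250 = 12524.993 mm³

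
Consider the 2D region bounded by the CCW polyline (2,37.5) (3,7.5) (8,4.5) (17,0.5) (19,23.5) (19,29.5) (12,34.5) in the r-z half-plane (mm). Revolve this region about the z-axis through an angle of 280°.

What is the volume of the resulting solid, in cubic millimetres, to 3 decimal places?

Profile (r,z), 7 vertices: (2,37.5) (3,7.5) (8,4.5) (17,0.5) (19,23.5) (19,29.5) (12,34.5)
edge 0: (2,37.5)→(3,7.5)  cross = 2·7.5 − 3·37.5 = -97.5000; (r_i+r_j)·cross = 5·-97.5000 = -487.5000
edge 1: (3,7.5)→(8,4.5)  cross = 3·4.5 − 8·7.5 = -46.5000; (r_i+r_j)·cross = 11·-46.5000 = -511.5000
edge 2: (8,4.5)→(17,0.5)  cross = 8·0.5 − 17·4.5 = -72.5000; (r_i+r_j)·cross = 25·-72.5000 = -1812.5000
edge 3: (17,0.5)→(19,23.5)  cross = 17·23.5 − 19·0.5 = 390.0000; (r_i+r_j)·cross = 36·390.0000 = 14040.0000
edge 4: (19,23.5)→(19,29.5)  cross = 19·29.5 − 19·23.5 = 114.0000; (r_i+r_j)·cross = 38·114.0000 = 4332.0000
edge 5: (19,29.5)→(12,34.5)  cross = 19·34.5 − 12·29.5 = 301.5000; (r_i+r_j)·cross = 31·301.5000 = 9346.5000
edge 6: (12,34.5)→(2,37.5)  cross = 12·37.5 − 2·34.5 = 381.0000; (r_i+r_j)·cross = 14·381.0000 = 5334.0000
Σcross = 970.0000 → A = |Σcross|/2 = 485.0000 mm²
Σ(r_i+r_j)·cross = 30241.0000 → first moment M = |Σ|/6 = 5040.1667
R_c = M/A = 5040.1667/485.0000 = 10.3921 mm
θ = 280° = 4.886922 rad
V = θ·R_c·A = 4.886922·10.3921·485.0000 = 24630.901 mm³

Volume = 24630.901 mm³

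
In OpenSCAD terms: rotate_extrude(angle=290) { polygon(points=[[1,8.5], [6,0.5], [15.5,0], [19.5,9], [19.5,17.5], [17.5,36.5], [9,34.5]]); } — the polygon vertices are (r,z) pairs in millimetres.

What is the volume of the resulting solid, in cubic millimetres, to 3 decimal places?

Profile (r,z), 7 vertices: (1,8.5) (6,0.5) (15.5,0) (19.5,9) (19.5,17.5) (17.5,36.5) (9,34.5)
edge 0: (1,8.5)→(6,0.5)  cross = 1·0.5 − 6·8.5 = -50.5000; (r_i+r_j)·cross = 7·-50.5000 = -353.5000
edge 1: (6,0.5)→(15.5,0)  cross = 6·0 − 15.5·0.5 = -7.7500; (r_i+r_j)·cross = 21.5·-7.7500 = -166.6250
edge 2: (15.5,0)→(19.5,9)  cross = 15.5·9 − 19.5·0 = 139.5000; (r_i+r_j)·cross = 35·139.5000 = 4882.5000
edge 3: (19.5,9)→(19.5,17.5)  cross = 19.5·17.5 − 19.5·9 = 165.7500; (r_i+r_j)·cross = 39·165.7500 = 6464.2500
edge 4: (19.5,17.5)→(17.5,36.5)  cross = 19.5·36.5 − 17.5·17.5 = 405.5000; (r_i+r_j)·cross = 37·405.5000 = 15003.5000
edge 5: (17.5,36.5)→(9,34.5)  cross = 17.5·34.5 − 9·36.5 = 275.2500; (r_i+r_j)·cross = 26.5·275.2500 = 7294.1250
edge 6: (9,34.5)→(1,8.5)  cross = 9·8.5 − 1·34.5 = 42.0000; (r_i+r_j)·cross = 10·42.0000 = 420.0000
Σcross = 969.7500 → A = |Σcross|/2 = 484.8750 mm²
Σ(r_i+r_j)·cross = 33544.2500 → first moment M = |Σ|/6 = 5590.7083
R_c = M/A = 5590.7083/484.8750 = 11.5302 mm
θ = 290° = 5.061455 rad
V = θ·R_c·A = 5.061455·11.5302·484.8750 = 28297.118 mm³

Volume = 28297.118 mm³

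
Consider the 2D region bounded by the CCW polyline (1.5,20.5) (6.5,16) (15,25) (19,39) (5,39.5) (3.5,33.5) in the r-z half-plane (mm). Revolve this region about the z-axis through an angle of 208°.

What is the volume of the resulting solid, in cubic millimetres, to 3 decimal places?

Profile (r,z), 6 vertices: (1.5,20.5) (6.5,16) (15,25) (19,39) (5,39.5) (3.5,33.5)
edge 0: (1.5,20.5)→(6.5,16)  cross = 1.5·16 − 6.5·20.5 = -109.2500; (r_i+r_j)·cross = 8·-109.2500 = -874.0000
edge 1: (6.5,16)→(15,25)  cross = 6.5·25 − 15·16 = -77.5000; (r_i+r_j)·cross = 21.5·-77.5000 = -1666.2500
edge 2: (15,25)→(19,39)  cross = 15·39 − 19·25 = 110.0000; (r_i+r_j)·cross = 34·110.0000 = 3740.0000
edge 3: (19,39)→(5,39.5)  cross = 19·39.5 − 5·39 = 555.5000; (r_i+r_j)·cross = 24·555.5000 = 13332.0000
edge 4: (5,39.5)→(3.5,33.5)  cross = 5·33.5 − 3.5·39.5 = 29.2500; (r_i+r_j)·cross = 8.5·29.2500 = 248.6250
edge 5: (3.5,33.5)→(1.5,20.5)  cross = 3.5·20.5 − 1.5·33.5 = 21.5000; (r_i+r_j)·cross = 5·21.5000 = 107.5000
Σcross = 529.5000 → A = |Σcross|/2 = 264.7500 mm²
Σ(r_i+r_j)·cross = 14887.8750 → first moment M = |Σ|/6 = 2481.3125
R_c = M/A = 2481.3125/264.7500 = 9.3723 mm
θ = 208° = 3.630285 rad
V = θ·R_c·A = 3.630285·9.3723·264.7500 = 9007.871 mm³

Volume = 9007.871 mm³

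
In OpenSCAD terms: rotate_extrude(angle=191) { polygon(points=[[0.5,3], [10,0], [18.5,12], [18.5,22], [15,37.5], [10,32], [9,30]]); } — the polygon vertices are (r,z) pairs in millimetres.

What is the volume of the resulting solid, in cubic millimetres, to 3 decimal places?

Volume = 13946.930 mm³

Profile (r,z), 7 vertices: (0.5,3) (10,0) (18.5,12) (18.5,22) (15,37.5) (10,32) (9,30)
edge 0: (0.5,3)→(10,0)  cross = 0.5·0 − 10·3 = -30.0000; (r_i+r_j)·cross = 10.5·-30.0000 = -315.0000
edge 1: (10,0)→(18.5,12)  cross = 10·12 − 18.5·0 = 120.0000; (r_i+r_j)·cross = 28.5·120.0000 = 3420.0000
edge 2: (18.5,12)→(18.5,22)  cross = 18.5·22 − 18.5·12 = 185.0000; (r_i+r_j)·cross = 37·185.0000 = 6845.0000
edge 3: (18.5,22)→(15,37.5)  cross = 18.5·37.5 − 15·22 = 363.7500; (r_i+r_j)·cross = 33.5·363.7500 = 12185.6250
edge 4: (15,37.5)→(10,32)  cross = 15·32 − 10·37.5 = 105.0000; (r_i+r_j)·cross = 25·105.0000 = 2625.0000
edge 5: (10,32)→(9,30)  cross = 10·30 − 9·32 = 12.0000; (r_i+r_j)·cross = 19·12.0000 = 228.0000
edge 6: (9,30)→(0.5,3)  cross = 9·3 − 0.5·30 = 12.0000; (r_i+r_j)·cross = 9.5·12.0000 = 114.0000
Σcross = 767.7500 → A = |Σcross|/2 = 383.8750 mm²
Σ(r_i+r_j)·cross = 25102.6250 → first moment M = |Σ|/6 = 4183.7708
R_c = M/A = 4183.7708/383.8750 = 10.8988 mm
θ = 191° = 3.333579 rad
V = θ·R_c·A = 3.333579·10.8988·383.8750 = 13946.930 mm³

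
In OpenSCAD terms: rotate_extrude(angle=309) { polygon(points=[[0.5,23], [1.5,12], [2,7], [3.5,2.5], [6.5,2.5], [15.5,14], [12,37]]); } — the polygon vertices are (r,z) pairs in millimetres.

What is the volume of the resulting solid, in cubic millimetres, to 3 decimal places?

Profile (r,z), 7 vertices: (0.5,23) (1.5,12) (2,7) (3.5,2.5) (6.5,2.5) (15.5,14) (12,37)
edge 0: (0.5,23)→(1.5,12)  cross = 0.5·12 − 1.5·23 = -28.5000; (r_i+r_j)·cross = 2·-28.5000 = -57.0000
edge 1: (1.5,12)→(2,7)  cross = 1.5·7 − 2·12 = -13.5000; (r_i+r_j)·cross = 3.5·-13.5000 = -47.2500
edge 2: (2,7)→(3.5,2.5)  cross = 2·2.5 − 3.5·7 = -19.5000; (r_i+r_j)·cross = 5.5·-19.5000 = -107.2500
edge 3: (3.5,2.5)→(6.5,2.5)  cross = 3.5·2.5 − 6.5·2.5 = -7.5000; (r_i+r_j)·cross = 10·-7.5000 = -75.0000
edge 4: (6.5,2.5)→(15.5,14)  cross = 6.5·14 − 15.5·2.5 = 52.2500; (r_i+r_j)·cross = 22·52.2500 = 1149.5000
edge 5: (15.5,14)→(12,37)  cross = 15.5·37 − 12·14 = 405.5000; (r_i+r_j)·cross = 27.5·405.5000 = 11151.2500
edge 6: (12,37)→(0.5,23)  cross = 12·23 − 0.5·37 = 257.5000; (r_i+r_j)·cross = 12.5·257.5000 = 3218.7500
Σcross = 646.2500 → A = |Σcross|/2 = 323.1250 mm²
Σ(r_i+r_j)·cross = 15233.0000 → first moment M = |Σ|/6 = 2538.8333
R_c = M/A = 2538.8333/323.1250 = 7.8571 mm
θ = 309° = 5.393067 rad
V = θ·R_c·A = 5.393067·7.8571·323.1250 = 13692.099 mm³

Volume = 13692.099 mm³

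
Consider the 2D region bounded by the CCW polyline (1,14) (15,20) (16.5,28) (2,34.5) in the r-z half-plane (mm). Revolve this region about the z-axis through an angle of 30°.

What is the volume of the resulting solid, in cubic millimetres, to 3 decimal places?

Profile (r,z), 4 vertices: (1,14) (15,20) (16.5,28) (2,34.5)
edge 0: (1,14)→(15,20)  cross = 1·20 − 15·14 = -190.0000; (r_i+r_j)·cross = 16·-190.0000 = -3040.0000
edge 1: (15,20)→(16.5,28)  cross = 15·28 − 16.5·20 = 90.0000; (r_i+r_j)·cross = 31.5·90.0000 = 2835.0000
edge 2: (16.5,28)→(2,34.5)  cross = 16.5·34.5 − 2·28 = 513.2500; (r_i+r_j)·cross = 18.5·513.2500 = 9495.1250
edge 3: (2,34.5)→(1,14)  cross = 2·14 − 1·34.5 = -6.5000; (r_i+r_j)·cross = 3·-6.5000 = -19.5000
Σcross = 406.7500 → A = |Σcross|/2 = 203.3750 mm²
Σ(r_i+r_j)·cross = 9270.6250 → first moment M = |Σ|/6 = 1545.1042
R_c = M/A = 1545.1042/203.3750 = 7.5973 mm
θ = 30° = 0.523599 rad
V = θ·R_c·A = 0.523599·7.5973·203.3750 = 809.015 mm³

Volume = 809.015 mm³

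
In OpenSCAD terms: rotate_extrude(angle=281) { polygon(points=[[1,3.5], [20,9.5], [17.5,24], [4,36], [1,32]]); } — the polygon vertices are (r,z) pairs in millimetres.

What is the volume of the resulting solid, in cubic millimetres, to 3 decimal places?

Volume = 18292.604 mm³

Profile (r,z), 5 vertices: (1,3.5) (20,9.5) (17.5,24) (4,36) (1,32)
edge 0: (1,3.5)→(20,9.5)  cross = 1·9.5 − 20·3.5 = -60.5000; (r_i+r_j)·cross = 21·-60.5000 = -1270.5000
edge 1: (20,9.5)→(17.5,24)  cross = 20·24 − 17.5·9.5 = 313.7500; (r_i+r_j)·cross = 37.5·313.7500 = 11765.6250
edge 2: (17.5,24)→(4,36)  cross = 17.5·36 − 4·24 = 534.0000; (r_i+r_j)·cross = 21.5·534.0000 = 11481.0000
edge 3: (4,36)→(1,32)  cross = 4·32 − 1·36 = 92.0000; (r_i+r_j)·cross = 5·92.0000 = 460.0000
edge 4: (1,32)→(1,3.5)  cross = 1·3.5 − 1·32 = -28.5000; (r_i+r_j)·cross = 2·-28.5000 = -57.0000
Σcross = 850.7500 → A = |Σcross|/2 = 425.3750 mm²
Σ(r_i+r_j)·cross = 22379.1250 → first moment M = |Σ|/6 = 3729.8542
R_c = M/A = 3729.8542/425.3750 = 8.7684 mm
θ = 281° = 4.904375 rad
V = θ·R_c·A = 4.904375·8.7684·425.3750 = 18292.604 mm³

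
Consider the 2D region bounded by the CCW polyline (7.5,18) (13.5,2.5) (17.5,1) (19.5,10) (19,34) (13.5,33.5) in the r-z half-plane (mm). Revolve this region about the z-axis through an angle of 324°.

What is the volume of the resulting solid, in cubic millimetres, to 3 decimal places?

Profile (r,z), 6 vertices: (7.5,18) (13.5,2.5) (17.5,1) (19.5,10) (19,34) (13.5,33.5)
edge 0: (7.5,18)→(13.5,2.5)  cross = 7.5·2.5 − 13.5·18 = -224.2500; (r_i+r_j)·cross = 21·-224.2500 = -4709.2500
edge 1: (13.5,2.5)→(17.5,1)  cross = 13.5·1 − 17.5·2.5 = -30.2500; (r_i+r_j)·cross = 31·-30.2500 = -937.7500
edge 2: (17.5,1)→(19.5,10)  cross = 17.5·10 − 19.5·1 = 155.5000; (r_i+r_j)·cross = 37·155.5000 = 5753.5000
edge 3: (19.5,10)→(19,34)  cross = 19.5·34 − 19·10 = 473.0000; (r_i+r_j)·cross = 38.5·473.0000 = 18210.5000
edge 4: (19,34)→(13.5,33.5)  cross = 19·33.5 − 13.5·34 = 177.5000; (r_i+r_j)·cross = 32.5·177.5000 = 5768.7500
edge 5: (13.5,33.5)→(7.5,18)  cross = 13.5·18 − 7.5·33.5 = -8.2500; (r_i+r_j)·cross = 21·-8.2500 = -173.2500
Σcross = 543.2500 → A = |Σcross|/2 = 271.6250 mm²
Σ(r_i+r_j)·cross = 23912.5000 → first moment M = |Σ|/6 = 3985.4167
R_c = M/A = 3985.4167/271.6250 = 14.6725 mm
θ = 324° = 5.654867 rad
V = θ·R_c·A = 5.654867·14.6725·271.6250 = 22537.000 mm³

Volume = 22537.000 mm³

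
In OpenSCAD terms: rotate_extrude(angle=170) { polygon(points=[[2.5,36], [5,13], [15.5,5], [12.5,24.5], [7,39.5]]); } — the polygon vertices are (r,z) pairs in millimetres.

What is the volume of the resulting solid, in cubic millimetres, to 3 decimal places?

Volume = 5883.803 mm³

Profile (r,z), 5 vertices: (2.5,36) (5,13) (15.5,5) (12.5,24.5) (7,39.5)
edge 0: (2.5,36)→(5,13)  cross = 2.5·13 − 5·36 = -147.5000; (r_i+r_j)·cross = 7.5·-147.5000 = -1106.2500
edge 1: (5,13)→(15.5,5)  cross = 5·5 − 15.5·13 = -176.5000; (r_i+r_j)·cross = 20.5·-176.5000 = -3618.2500
edge 2: (15.5,5)→(12.5,24.5)  cross = 15.5·24.5 − 12.5·5 = 317.2500; (r_i+r_j)·cross = 28·317.2500 = 8883.0000
edge 3: (12.5,24.5)→(7,39.5)  cross = 12.5·39.5 − 7·24.5 = 322.2500; (r_i+r_j)·cross = 19.5·322.2500 = 6283.8750
edge 4: (7,39.5)→(2.5,36)  cross = 7·36 − 2.5·39.5 = 153.2500; (r_i+r_j)·cross = 9.5·153.2500 = 1455.8750
Σcross = 468.7500 → A = |Σcross|/2 = 234.3750 mm²
Σ(r_i+r_j)·cross = 11898.2500 → first moment M = |Σ|/6 = 1983.0417
R_c = M/A = 1983.0417/234.3750 = 8.4610 mm
θ = 170° = 2.967060 rad
V = θ·R_c·A = 2.967060·8.4610·234.3750 = 5883.803 mm³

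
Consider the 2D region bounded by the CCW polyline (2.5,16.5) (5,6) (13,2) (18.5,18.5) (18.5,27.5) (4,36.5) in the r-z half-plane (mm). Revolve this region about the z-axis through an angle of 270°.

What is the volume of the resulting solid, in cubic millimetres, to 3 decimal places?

Profile (r,z), 6 vertices: (2.5,16.5) (5,6) (13,2) (18.5,18.5) (18.5,27.5) (4,36.5)
edge 0: (2.5,16.5)→(5,6)  cross = 2.5·6 − 5·16.5 = -67.5000; (r_i+r_j)·cross = 7.5·-67.5000 = -506.2500
edge 1: (5,6)→(13,2)  cross = 5·2 − 13·6 = -68.0000; (r_i+r_j)·cross = 18·-68.0000 = -1224.0000
edge 2: (13,2)→(18.5,18.5)  cross = 13·18.5 − 18.5·2 = 203.5000; (r_i+r_j)·cross = 31.5·203.5000 = 6410.2500
edge 3: (18.5,18.5)→(18.5,27.5)  cross = 18.5·27.5 − 18.5·18.5 = 166.5000; (r_i+r_j)·cross = 37·166.5000 = 6160.5000
edge 4: (18.5,27.5)→(4,36.5)  cross = 18.5·36.5 − 4·27.5 = 565.2500; (r_i+r_j)·cross = 22.5·565.2500 = 12718.1250
edge 5: (4,36.5)→(2.5,16.5)  cross = 4·16.5 − 2.5·36.5 = -25.2500; (r_i+r_j)·cross = 6.5·-25.2500 = -164.1250
Σcross = 774.5000 → A = |Σcross|/2 = 387.2500 mm²
Σ(r_i+r_j)·cross = 23394.5000 → first moment M = |Σ|/6 = 3899.0833
R_c = M/A = 3899.0833/387.2500 = 10.0686 mm
θ = 270° = 4.712389 rad
V = θ·R_c·A = 4.712389·10.0686·387.2500 = 18373.997 mm³

Volume = 18373.997 mm³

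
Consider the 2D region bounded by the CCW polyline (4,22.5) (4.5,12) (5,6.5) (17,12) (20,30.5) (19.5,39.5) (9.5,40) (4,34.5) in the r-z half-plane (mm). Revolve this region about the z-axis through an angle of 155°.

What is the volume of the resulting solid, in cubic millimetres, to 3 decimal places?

Profile (r,z), 8 vertices: (4,22.5) (4.5,12) (5,6.5) (17,12) (20,30.5) (19.5,39.5) (9.5,40) (4,34.5)
edge 0: (4,22.5)→(4.5,12)  cross = 4·12 − 4.5·22.5 = -53.2500; (r_i+r_j)·cross = 8.5·-53.2500 = -452.6250
edge 1: (4.5,12)→(5,6.5)  cross = 4.5·6.5 − 5·12 = -30.7500; (r_i+r_j)·cross = 9.5·-30.7500 = -292.1250
edge 2: (5,6.5)→(17,12)  cross = 5·12 − 17·6.5 = -50.5000; (r_i+r_j)·cross = 22·-50.5000 = -1111.0000
edge 3: (17,12)→(20,30.5)  cross = 17·30.5 − 20·12 = 278.5000; (r_i+r_j)·cross = 37·278.5000 = 10304.5000
edge 4: (20,30.5)→(19.5,39.5)  cross = 20·39.5 − 19.5·30.5 = 195.2500; (r_i+r_j)·cross = 39.5·195.2500 = 7712.3750
edge 5: (19.5,39.5)→(9.5,40)  cross = 19.5·40 − 9.5·39.5 = 404.7500; (r_i+r_j)·cross = 29·404.7500 = 11737.7500
edge 6: (9.5,40)→(4,34.5)  cross = 9.5·34.5 − 4·40 = 167.7500; (r_i+r_j)·cross = 13.5·167.7500 = 2264.6250
edge 7: (4,34.5)→(4,22.5)  cross = 4·22.5 − 4·34.5 = -48.0000; (r_i+r_j)·cross = 8·-48.0000 = -384.0000
Σcross = 863.7500 → A = |Σcross|/2 = 431.8750 mm²
Σ(r_i+r_j)·cross = 29779.5000 → first moment M = |Σ|/6 = 4963.2500
R_c = M/A = 4963.2500/431.8750 = 11.4923 mm
θ = 155° = 2.705260 rad
V = θ·R_c·A = 2.705260·11.4923·431.8750 = 13426.883 mm³

Volume = 13426.883 mm³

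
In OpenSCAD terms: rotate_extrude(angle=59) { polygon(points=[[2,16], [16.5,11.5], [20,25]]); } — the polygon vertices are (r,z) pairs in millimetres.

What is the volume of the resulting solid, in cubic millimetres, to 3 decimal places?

Volume = 1397.492 mm³

Profile (r,z), 3 vertices: (2,16) (16.5,11.5) (20,25)
edge 0: (2,16)→(16.5,11.5)  cross = 2·11.5 − 16.5·16 = -241.0000; (r_i+r_j)·cross = 18.5·-241.0000 = -4458.5000
edge 1: (16.5,11.5)→(20,25)  cross = 16.5·25 − 20·11.5 = 182.5000; (r_i+r_j)·cross = 36.5·182.5000 = 6661.2500
edge 2: (20,25)→(2,16)  cross = 20·16 − 2·25 = 270.0000; (r_i+r_j)·cross = 22·270.0000 = 5940.0000
Σcross = 211.5000 → A = |Σcross|/2 = 105.7500 mm²
Σ(r_i+r_j)·cross = 8142.7500 → first moment M = |Σ|/6 = 1357.1250
R_c = M/A = 1357.1250/105.7500 = 12.8333 mm
θ = 59° = 1.029744 rad
V = θ·R_c·A = 1.029744·12.8333·105.7500 = 1397.492 mm³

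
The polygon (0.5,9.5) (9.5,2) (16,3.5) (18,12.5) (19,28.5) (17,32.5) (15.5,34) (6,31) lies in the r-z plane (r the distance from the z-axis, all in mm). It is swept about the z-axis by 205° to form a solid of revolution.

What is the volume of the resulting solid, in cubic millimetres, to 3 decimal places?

Volume = 16343.067 mm³

Profile (r,z), 8 vertices: (0.5,9.5) (9.5,2) (16,3.5) (18,12.5) (19,28.5) (17,32.5) (15.5,34) (6,31)
edge 0: (0.5,9.5)→(9.5,2)  cross = 0.5·2 − 9.5·9.5 = -89.2500; (r_i+r_j)·cross = 10·-89.2500 = -892.5000
edge 1: (9.5,2)→(16,3.5)  cross = 9.5·3.5 − 16·2 = 1.2500; (r_i+r_j)·cross = 25.5·1.2500 = 31.8750
edge 2: (16,3.5)→(18,12.5)  cross = 16·12.5 − 18·3.5 = 137.0000; (r_i+r_j)·cross = 34·137.0000 = 4658.0000
edge 3: (18,12.5)→(19,28.5)  cross = 18·28.5 − 19·12.5 = 275.5000; (r_i+r_j)·cross = 37·275.5000 = 10193.5000
edge 4: (19,28.5)→(17,32.5)  cross = 19·32.5 − 17·28.5 = 133.0000; (r_i+r_j)·cross = 36·133.0000 = 4788.0000
edge 5: (17,32.5)→(15.5,34)  cross = 17·34 − 15.5·32.5 = 74.2500; (r_i+r_j)·cross = 32.5·74.2500 = 2413.1250
edge 6: (15.5,34)→(6,31)  cross = 15.5·31 − 6·34 = 276.5000; (r_i+r_j)·cross = 21.5·276.5000 = 5944.7500
edge 7: (6,31)→(0.5,9.5)  cross = 6·9.5 − 0.5·31 = 41.5000; (r_i+r_j)·cross = 6.5·41.5000 = 269.7500
Σcross = 849.7500 → A = |Σcross|/2 = 424.8750 mm²
Σ(r_i+r_j)·cross = 27406.5000 → first moment M = |Σ|/6 = 4567.7500
R_c = M/A = 4567.7500/424.8750 = 10.7508 mm
θ = 205° = 3.577925 rad
V = θ·R_c·A = 3.577925·10.7508·424.8750 = 16343.067 mm³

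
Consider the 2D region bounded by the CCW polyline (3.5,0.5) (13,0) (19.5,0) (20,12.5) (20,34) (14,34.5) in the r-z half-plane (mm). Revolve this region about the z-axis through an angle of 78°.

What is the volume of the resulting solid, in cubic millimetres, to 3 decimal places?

Volume = 7261.988 mm³

Profile (r,z), 6 vertices: (3.5,0.5) (13,0) (19.5,0) (20,12.5) (20,34) (14,34.5)
edge 0: (3.5,0.5)→(13,0)  cross = 3.5·0 − 13·0.5 = -6.5000; (r_i+r_j)·cross = 16.5·-6.5000 = -107.2500
edge 1: (13,0)→(19.5,0)  cross = 13·0 − 19.5·0 = 0.0000; (r_i+r_j)·cross = 32.5·0.0000 = 0.0000
edge 2: (19.5,0)→(20,12.5)  cross = 19.5·12.5 − 20·0 = 243.7500; (r_i+r_j)·cross = 39.5·243.7500 = 9628.1250
edge 3: (20,12.5)→(20,34)  cross = 20·34 − 20·12.5 = 430.0000; (r_i+r_j)·cross = 40·430.0000 = 17200.0000
edge 4: (20,34)→(14,34.5)  cross = 20·34.5 − 14·34 = 214.0000; (r_i+r_j)·cross = 34·214.0000 = 7276.0000
edge 5: (14,34.5)→(3.5,0.5)  cross = 14·0.5 − 3.5·34.5 = -113.7500; (r_i+r_j)·cross = 17.5·-113.7500 = -1990.6250
Σcross = 767.5000 → A = |Σcross|/2 = 383.7500 mm²
Σ(r_i+r_j)·cross = 32006.2500 → first moment M = |Σ|/6 = 5334.3750
R_c = M/A = 5334.3750/383.7500 = 13.9007 mm
θ = 78° = 1.361357 rad
V = θ·R_c·A = 1.361357·13.9007·383.7500 = 7261.988 mm³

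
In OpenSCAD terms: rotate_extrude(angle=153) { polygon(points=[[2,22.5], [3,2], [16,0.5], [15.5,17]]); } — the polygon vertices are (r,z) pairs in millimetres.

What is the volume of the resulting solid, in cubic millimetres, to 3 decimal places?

Volume = 5756.838 mm³

Profile (r,z), 4 vertices: (2,22.5) (3,2) (16,0.5) (15.5,17)
edge 0: (2,22.5)→(3,2)  cross = 2·2 − 3·22.5 = -63.5000; (r_i+r_j)·cross = 5·-63.5000 = -317.5000
edge 1: (3,2)→(16,0.5)  cross = 3·0.5 − 16·2 = -30.5000; (r_i+r_j)·cross = 19·-30.5000 = -579.5000
edge 2: (16,0.5)→(15.5,17)  cross = 16·17 − 15.5·0.5 = 264.2500; (r_i+r_j)·cross = 31.5·264.2500 = 8323.8750
edge 3: (15.5,17)→(2,22.5)  cross = 15.5·22.5 − 2·17 = 314.7500; (r_i+r_j)·cross = 17.5·314.7500 = 5508.1250
Σcross = 485.0000 → A = |Σcross|/2 = 242.5000 mm²
Σ(r_i+r_j)·cross = 12935.0000 → first moment M = |Σ|/6 = 2155.8333
R_c = M/A = 2155.8333/242.5000 = 8.8900 mm
θ = 153° = 2.670354 rad
V = θ·R_c·A = 2.670354·8.8900·242.5000 = 5756.838 mm³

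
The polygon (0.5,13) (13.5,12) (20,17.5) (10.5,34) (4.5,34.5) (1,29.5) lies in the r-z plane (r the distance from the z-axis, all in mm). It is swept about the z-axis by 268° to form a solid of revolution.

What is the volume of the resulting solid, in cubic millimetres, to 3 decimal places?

Profile (r,z), 6 vertices: (0.5,13) (13.5,12) (20,17.5) (10.5,34) (4.5,34.5) (1,29.5)
edge 0: (0.5,13)→(13.5,12)  cross = 0.5·12 − 13.5·13 = -169.5000; (r_i+r_j)·cross = 14·-169.5000 = -2373.0000
edge 1: (13.5,12)→(20,17.5)  cross = 13.5·17.5 − 20·12 = -3.7500; (r_i+r_j)·cross = 33.5·-3.7500 = -125.6250
edge 2: (20,17.5)→(10.5,34)  cross = 20·34 − 10.5·17.5 = 496.2500; (r_i+r_j)·cross = 30.5·496.2500 = 15135.6250
edge 3: (10.5,34)→(4.5,34.5)  cross = 10.5·34.5 − 4.5·34 = 209.2500; (r_i+r_j)·cross = 15·209.2500 = 3138.7500
edge 4: (4.5,34.5)→(1,29.5)  cross = 4.5·29.5 − 1·34.5 = 98.2500; (r_i+r_j)·cross = 5.5·98.2500 = 540.3750
edge 5: (1,29.5)→(0.5,13)  cross = 1·13 − 0.5·29.5 = -1.7500; (r_i+r_j)·cross = 1.5·-1.7500 = -2.6250
Σcross = 628.7500 → A = |Σcross|/2 = 314.3750 mm²
Σ(r_i+r_j)·cross = 16313.5000 → first moment M = |Σ|/6 = 2718.9167
R_c = M/A = 2718.9167/314.3750 = 8.6486 mm
θ = 268° = 4.677482 rad
V = θ·R_c·A = 4.677482·8.6486·314.3750 = 12717.685 mm³

Volume = 12717.685 mm³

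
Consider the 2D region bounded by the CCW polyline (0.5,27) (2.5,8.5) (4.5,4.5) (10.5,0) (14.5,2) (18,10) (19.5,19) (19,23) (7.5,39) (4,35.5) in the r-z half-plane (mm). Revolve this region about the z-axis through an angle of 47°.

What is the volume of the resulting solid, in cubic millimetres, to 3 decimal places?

Volume = 3910.188 mm³

Profile (r,z), 10 vertices: (0.5,27) (2.5,8.5) (4.5,4.5) (10.5,0) (14.5,2) (18,10) (19.5,19) (19,23) (7.5,39) (4,35.5)
edge 0: (0.5,27)→(2.5,8.5)  cross = 0.5·8.5 − 2.5·27 = -63.2500; (r_i+r_j)·cross = 3·-63.2500 = -189.7500
edge 1: (2.5,8.5)→(4.5,4.5)  cross = 2.5·4.5 − 4.5·8.5 = -27.0000; (r_i+r_j)·cross = 7·-27.0000 = -189.0000
edge 2: (4.5,4.5)→(10.5,0)  cross = 4.5·0 − 10.5·4.5 = -47.2500; (r_i+r_j)·cross = 15·-47.2500 = -708.7500
edge 3: (10.5,0)→(14.5,2)  cross = 10.5·2 − 14.5·0 = 21.0000; (r_i+r_j)·cross = 25·21.0000 = 525.0000
edge 4: (14.5,2)→(18,10)  cross = 14.5·10 − 18·2 = 109.0000; (r_i+r_j)·cross = 32.5·109.0000 = 3542.5000
edge 5: (18,10)→(19.5,19)  cross = 18·19 − 19.5·10 = 147.0000; (r_i+r_j)·cross = 37.5·147.0000 = 5512.5000
edge 6: (19.5,19)→(19,23)  cross = 19.5·23 − 19·19 = 87.5000; (r_i+r_j)·cross = 38.5·87.5000 = 3368.7500
edge 7: (19,23)→(7.5,39)  cross = 19·39 − 7.5·23 = 568.5000; (r_i+r_j)·cross = 26.5·568.5000 = 15065.2500
edge 8: (7.5,39)→(4,35.5)  cross = 7.5·35.5 − 4·39 = 110.2500; (r_i+r_j)·cross = 11.5·110.2500 = 1267.8750
edge 9: (4,35.5)→(0.5,27)  cross = 4·27 − 0.5·35.5 = 90.2500; (r_i+r_j)·cross = 4.5·90.2500 = 406.1250
Σcross = 996.0000 → A = |Σcross|/2 = 498.0000 mm²
Σ(r_i+r_j)·cross = 28600.5000 → first moment M = |Σ|/6 = 4766.7500
R_c = M/A = 4766.7500/498.0000 = 9.5718 mm
θ = 47° = 0.820305 rad
V = θ·R_c·A = 0.820305·9.5718·498.0000 = 3910.188 mm³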